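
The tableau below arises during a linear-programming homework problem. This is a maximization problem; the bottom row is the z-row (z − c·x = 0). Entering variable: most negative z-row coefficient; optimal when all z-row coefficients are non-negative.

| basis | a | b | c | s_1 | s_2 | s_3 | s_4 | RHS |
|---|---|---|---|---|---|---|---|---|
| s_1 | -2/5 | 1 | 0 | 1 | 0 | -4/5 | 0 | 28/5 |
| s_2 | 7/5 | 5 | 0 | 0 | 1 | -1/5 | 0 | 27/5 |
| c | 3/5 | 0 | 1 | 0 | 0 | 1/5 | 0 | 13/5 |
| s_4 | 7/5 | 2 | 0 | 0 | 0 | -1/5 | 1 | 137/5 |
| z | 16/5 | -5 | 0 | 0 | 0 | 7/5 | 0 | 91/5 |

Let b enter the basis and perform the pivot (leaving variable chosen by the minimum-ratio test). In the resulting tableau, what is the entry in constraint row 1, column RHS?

Ratio test on column b — row 1: (28/5)/1 = 28/5; row 2: (27/5)/5 = 27/25; row 3: entry 0 ≤ 0; row 4: (137/5)/2 = 137/10. Minimum is 27/25 at row 2 (s_2 leaves); pivot element 5.
Divide row 2 by 5; eliminate column b from the other rows.
Row 1 update in column RHS: 28/5 − 1·(27/25) = 113/25.

113/25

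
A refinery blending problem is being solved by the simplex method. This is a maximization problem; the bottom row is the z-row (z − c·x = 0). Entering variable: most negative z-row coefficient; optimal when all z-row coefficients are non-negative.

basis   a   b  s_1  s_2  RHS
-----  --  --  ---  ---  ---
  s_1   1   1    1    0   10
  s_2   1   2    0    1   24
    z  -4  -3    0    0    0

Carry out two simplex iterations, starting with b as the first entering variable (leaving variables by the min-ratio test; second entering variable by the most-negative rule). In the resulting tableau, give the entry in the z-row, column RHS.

Ratio test on column b — row 1: 10/1 = 10; row 2: 24/2 = 12. Minimum is 10 at row 1 (s_1 leaves); pivot element 1.
Divide row 1 by 1; eliminate column b from the other rows.
Second iteration: most negative z-row entry is -1 in column a, so a enters.
Ratio test on column a — row 1: 10/1 = 10; row 2: entry -1 ≤ 0. Minimum is 10 at row 1 (b leaves); pivot element 1.
Divide row 1 by 1; eliminate column a from the other rows.
After both pivots, the entry at the z-row, column RHS is 40.

40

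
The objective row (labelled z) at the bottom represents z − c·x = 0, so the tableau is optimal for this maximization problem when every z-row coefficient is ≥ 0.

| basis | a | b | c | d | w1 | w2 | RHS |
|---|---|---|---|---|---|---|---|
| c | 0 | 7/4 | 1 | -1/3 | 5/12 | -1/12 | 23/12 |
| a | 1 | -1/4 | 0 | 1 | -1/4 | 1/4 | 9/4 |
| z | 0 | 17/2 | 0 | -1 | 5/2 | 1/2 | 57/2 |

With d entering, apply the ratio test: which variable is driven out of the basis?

a

Column d entries and ratios — c: -1/3 ≤ 0, skip; a: (9/4)/1 = 9/4.
Smallest ratio is 9/4 in the row of a, so a leaves.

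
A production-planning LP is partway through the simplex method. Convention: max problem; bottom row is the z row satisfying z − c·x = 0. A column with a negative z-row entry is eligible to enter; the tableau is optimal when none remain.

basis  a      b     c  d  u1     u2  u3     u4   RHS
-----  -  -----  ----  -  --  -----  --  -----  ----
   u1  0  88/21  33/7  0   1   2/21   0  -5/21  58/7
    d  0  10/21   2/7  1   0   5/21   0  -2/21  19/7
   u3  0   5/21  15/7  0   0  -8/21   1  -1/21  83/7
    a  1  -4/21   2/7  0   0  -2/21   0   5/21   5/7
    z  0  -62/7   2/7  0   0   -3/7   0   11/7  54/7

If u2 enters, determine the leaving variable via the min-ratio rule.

Column u2 entries and ratios — u1: (58/7)/(2/21) = 87; d: (19/7)/(5/21) = 57/5; u3: -8/21 ≤ 0, skip; a: -2/21 ≤ 0, skip.
Smallest ratio is 57/5 in the row of d, so d leaves.

d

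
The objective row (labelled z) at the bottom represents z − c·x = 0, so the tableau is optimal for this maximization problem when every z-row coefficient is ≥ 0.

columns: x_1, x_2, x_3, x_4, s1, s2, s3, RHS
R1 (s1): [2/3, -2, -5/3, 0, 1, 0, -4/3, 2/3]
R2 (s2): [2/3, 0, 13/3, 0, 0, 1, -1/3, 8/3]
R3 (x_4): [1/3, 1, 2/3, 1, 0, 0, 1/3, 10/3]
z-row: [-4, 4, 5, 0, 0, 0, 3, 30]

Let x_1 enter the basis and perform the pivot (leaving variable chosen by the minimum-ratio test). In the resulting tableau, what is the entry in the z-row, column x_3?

-5

Ratio test on column x_1 — row 1: (2/3)/(2/3) = 1; row 2: (8/3)/(2/3) = 4; row 3: (10/3)/(1/3) = 10. Minimum is 1 at row 1 (s1 leaves); pivot element 2/3.
Divide row 1 by 2/3; eliminate column x_1 from the other rows.
z-row update in column x_3: 5 − (-4)·(-5/2) = -5.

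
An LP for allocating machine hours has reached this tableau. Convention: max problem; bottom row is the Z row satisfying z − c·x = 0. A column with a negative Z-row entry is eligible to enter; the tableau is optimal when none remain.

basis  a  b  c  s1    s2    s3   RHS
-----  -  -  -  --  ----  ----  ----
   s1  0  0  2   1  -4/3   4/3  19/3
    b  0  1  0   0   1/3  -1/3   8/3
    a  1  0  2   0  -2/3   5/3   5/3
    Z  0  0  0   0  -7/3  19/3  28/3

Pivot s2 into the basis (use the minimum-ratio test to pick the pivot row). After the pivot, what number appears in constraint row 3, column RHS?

Ratio test on column s2 — row 1: entry -4/3 ≤ 0; row 2: (8/3)/(1/3) = 8; row 3: entry -2/3 ≤ 0. Minimum is 8 at row 2 (b leaves); pivot element 1/3.
Divide row 2 by 1/3; eliminate column s2 from the other rows.
Row 3 update in column RHS: 5/3 − (-2/3)·8 = 7.

7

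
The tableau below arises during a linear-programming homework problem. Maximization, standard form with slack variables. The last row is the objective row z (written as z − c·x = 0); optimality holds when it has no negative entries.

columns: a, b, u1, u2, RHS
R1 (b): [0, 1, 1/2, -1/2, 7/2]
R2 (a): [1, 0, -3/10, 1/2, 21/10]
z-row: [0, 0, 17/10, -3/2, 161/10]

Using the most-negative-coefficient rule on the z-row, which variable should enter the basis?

Negative z-row entries: u2: -3/2.
The most negative is -3/2 in column u2, so u2 enters.

u2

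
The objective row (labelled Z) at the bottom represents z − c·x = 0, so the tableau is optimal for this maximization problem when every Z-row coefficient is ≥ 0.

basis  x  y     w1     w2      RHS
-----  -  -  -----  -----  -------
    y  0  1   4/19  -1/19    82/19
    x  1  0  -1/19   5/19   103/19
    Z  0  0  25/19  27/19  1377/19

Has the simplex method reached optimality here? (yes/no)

yes

Every Z-row coefficient is ≥ 0, so the tableau is optimal.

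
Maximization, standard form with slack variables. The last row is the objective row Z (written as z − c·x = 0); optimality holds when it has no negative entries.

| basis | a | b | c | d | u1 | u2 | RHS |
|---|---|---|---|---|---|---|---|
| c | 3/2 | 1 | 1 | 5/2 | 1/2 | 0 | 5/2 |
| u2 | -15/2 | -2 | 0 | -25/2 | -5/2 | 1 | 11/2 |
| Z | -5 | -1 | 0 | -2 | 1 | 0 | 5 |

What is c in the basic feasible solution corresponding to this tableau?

c is basic (row 1); its value is the RHS of that row, 5/2.

5/2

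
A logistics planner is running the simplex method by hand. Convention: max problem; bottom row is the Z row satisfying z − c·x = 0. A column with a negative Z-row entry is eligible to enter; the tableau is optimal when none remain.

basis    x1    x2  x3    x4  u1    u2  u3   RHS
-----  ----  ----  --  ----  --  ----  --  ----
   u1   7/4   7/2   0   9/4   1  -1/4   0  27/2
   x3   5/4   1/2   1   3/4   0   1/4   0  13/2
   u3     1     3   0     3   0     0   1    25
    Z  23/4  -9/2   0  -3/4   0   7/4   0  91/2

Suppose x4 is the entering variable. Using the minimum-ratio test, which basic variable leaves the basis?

u1

Column x4 entries and ratios — u1: (27/2)/(9/4) = 6; x3: (13/2)/(3/4) = 26/3; u3: 25/3 = 25/3.
Smallest ratio is 6 in the row of u1, so u1 leaves.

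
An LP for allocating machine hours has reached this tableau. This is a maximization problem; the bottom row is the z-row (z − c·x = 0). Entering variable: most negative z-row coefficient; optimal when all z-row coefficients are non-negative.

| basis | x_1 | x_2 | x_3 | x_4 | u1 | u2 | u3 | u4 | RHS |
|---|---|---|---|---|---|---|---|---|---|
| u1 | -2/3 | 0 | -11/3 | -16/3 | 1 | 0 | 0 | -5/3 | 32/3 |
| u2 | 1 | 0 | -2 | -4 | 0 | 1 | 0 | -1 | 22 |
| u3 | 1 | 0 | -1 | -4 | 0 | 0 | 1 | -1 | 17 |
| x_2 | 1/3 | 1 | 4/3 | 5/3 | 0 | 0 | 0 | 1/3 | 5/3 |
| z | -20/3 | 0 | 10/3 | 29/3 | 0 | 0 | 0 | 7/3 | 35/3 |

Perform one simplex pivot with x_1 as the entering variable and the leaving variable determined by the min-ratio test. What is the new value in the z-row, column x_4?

Ratio test on column x_1 — row 1: entry -2/3 ≤ 0; row 2: 22/1 = 22; row 3: 17/1 = 17; row 4: (5/3)/(1/3) = 5. Minimum is 5 at row 4 (x_2 leaves); pivot element 1/3.
Divide row 4 by 1/3; eliminate column x_1 from the other rows.
z-row update in column x_4: 29/3 − (-20/3)·5 = 43.

43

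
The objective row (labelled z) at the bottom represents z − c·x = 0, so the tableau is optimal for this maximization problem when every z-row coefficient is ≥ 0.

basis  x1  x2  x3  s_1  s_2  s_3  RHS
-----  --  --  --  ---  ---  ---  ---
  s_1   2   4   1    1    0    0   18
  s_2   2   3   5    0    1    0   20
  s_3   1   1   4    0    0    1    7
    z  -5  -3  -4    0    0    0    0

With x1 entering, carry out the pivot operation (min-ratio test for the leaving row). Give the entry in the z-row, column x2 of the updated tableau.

2

Ratio test on column x1 — row 1: 18/2 = 9; row 2: 20/2 = 10; row 3: 7/1 = 7. Minimum is 7 at row 3 (s_3 leaves); pivot element 1.
Divide row 3 by 1; eliminate column x1 from the other rows.
z-row update in column x2: -3 − (-5)·1 = 2.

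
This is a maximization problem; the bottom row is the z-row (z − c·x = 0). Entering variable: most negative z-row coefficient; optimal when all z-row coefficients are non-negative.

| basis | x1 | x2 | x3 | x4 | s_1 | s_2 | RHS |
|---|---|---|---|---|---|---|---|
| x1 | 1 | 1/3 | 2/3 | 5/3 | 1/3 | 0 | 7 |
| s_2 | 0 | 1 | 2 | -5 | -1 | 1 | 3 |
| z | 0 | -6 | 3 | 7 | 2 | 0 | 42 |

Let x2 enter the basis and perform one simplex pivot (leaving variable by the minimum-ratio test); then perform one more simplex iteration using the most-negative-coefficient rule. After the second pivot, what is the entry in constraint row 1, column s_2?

Ratio test on column x2 — row 1: 7/(1/3) = 21; row 2: 3/1 = 3. Minimum is 3 at row 2 (s_2 leaves); pivot element 1.
Divide row 2 by 1; eliminate column x2 from the other rows.
Second iteration: most negative z-row entry is -23 in column x4, so x4 enters.
Ratio test on column x4 — row 1: 6/(10/3) = 9/5; row 2: entry -5 ≤ 0. Minimum is 9/5 at row 1 (x1 leaves); pivot element 10/3.
Divide row 1 by 10/3; eliminate column x4 from the other rows.
After both pivots, the entry at constraint row 1, column s_2 is -1/10.

-1/10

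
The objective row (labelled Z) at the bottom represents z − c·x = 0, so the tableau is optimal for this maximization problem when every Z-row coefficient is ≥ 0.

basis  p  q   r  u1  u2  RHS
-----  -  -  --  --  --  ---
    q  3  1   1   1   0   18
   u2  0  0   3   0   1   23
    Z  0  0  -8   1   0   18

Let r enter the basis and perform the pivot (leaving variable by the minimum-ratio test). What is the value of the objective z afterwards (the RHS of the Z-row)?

238/3

Ratio test on column r — row 1: 18/1 = 18; row 2: 23/3 = 23/3. Minimum is 23/3 at row 2 (u2 leaves); pivot element 3.
Pivot on row 2; the Z-row RHS becomes 18 − (-8)·(23/3) = 238/3.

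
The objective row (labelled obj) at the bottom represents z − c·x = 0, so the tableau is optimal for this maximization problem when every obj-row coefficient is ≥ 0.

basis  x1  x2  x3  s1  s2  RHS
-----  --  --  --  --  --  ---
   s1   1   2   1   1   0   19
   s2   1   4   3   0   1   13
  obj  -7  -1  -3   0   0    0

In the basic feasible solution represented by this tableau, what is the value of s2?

s2 is basic (row 2); its value is the RHS of that row, 13.

13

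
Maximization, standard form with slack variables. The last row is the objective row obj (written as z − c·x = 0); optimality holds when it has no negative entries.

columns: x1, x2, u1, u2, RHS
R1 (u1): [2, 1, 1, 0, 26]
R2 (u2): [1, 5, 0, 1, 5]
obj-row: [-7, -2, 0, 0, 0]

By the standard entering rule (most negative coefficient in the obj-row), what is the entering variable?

Negative obj-row entries: x1: -7, x2: -2.
The most negative is -7 in column x1, so x1 enters.

x1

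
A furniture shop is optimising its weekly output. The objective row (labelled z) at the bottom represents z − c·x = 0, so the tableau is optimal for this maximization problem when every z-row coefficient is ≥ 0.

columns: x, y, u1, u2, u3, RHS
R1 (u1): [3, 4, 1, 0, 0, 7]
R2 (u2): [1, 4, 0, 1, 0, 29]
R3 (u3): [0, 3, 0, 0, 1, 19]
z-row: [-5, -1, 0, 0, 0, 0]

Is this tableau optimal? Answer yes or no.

The z-row has a negative entry -5 in column x, so it is not optimal.

no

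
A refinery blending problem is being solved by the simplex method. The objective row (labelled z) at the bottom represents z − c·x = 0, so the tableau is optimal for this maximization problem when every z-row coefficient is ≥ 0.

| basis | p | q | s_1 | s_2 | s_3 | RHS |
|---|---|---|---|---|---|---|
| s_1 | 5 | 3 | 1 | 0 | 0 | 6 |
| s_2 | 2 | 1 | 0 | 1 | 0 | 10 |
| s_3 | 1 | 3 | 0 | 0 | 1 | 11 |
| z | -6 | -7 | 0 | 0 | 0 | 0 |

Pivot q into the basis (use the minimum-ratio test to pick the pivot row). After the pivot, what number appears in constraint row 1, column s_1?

Ratio test on column q — row 1: 6/3 = 2; row 2: 10/1 = 10; row 3: 11/3 = 11/3. Minimum is 2 at row 1 (s_1 leaves); pivot element 3.
Divide row 1 by 3; eliminate column q from the other rows.
In the new row 1, the s_1 entry is the old entry divided by the pivot: 1/3 = 1/3.

1/3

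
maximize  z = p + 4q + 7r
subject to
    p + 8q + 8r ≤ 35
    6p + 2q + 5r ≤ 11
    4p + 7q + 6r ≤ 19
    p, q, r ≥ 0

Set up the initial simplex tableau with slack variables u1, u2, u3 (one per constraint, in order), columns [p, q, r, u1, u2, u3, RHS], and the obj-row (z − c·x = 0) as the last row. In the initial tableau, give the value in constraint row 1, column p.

Constraint 1 has coefficient 1 on p.

1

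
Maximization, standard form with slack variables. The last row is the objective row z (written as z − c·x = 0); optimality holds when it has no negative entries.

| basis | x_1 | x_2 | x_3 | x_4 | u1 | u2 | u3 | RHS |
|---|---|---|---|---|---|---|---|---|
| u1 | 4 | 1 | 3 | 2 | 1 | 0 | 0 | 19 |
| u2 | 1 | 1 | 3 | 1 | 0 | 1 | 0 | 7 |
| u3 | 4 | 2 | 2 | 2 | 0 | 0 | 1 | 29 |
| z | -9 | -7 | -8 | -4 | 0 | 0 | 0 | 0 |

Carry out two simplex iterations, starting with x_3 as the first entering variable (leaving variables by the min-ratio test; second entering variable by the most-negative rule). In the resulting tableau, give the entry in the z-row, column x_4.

7/9

Ratio test on column x_3 — row 1: 19/3 = 19/3; row 2: 7/3 = 7/3; row 3: 29/2 = 29/2. Minimum is 7/3 at row 2 (u2 leaves); pivot element 3.
Divide row 2 by 3; eliminate column x_3 from the other rows.
Second iteration: most negative z-row entry is -19/3 in column x_1, so x_1 enters.
Ratio test on column x_1 — row 1: 12/3 = 4; row 2: (7/3)/(1/3) = 7; row 3: (73/3)/(10/3) = 73/10. Minimum is 4 at row 1 (u1 leaves); pivot element 3.
Divide row 1 by 3; eliminate column x_1 from the other rows.
After both pivots, the entry at the z-row, column x_4 is 7/9.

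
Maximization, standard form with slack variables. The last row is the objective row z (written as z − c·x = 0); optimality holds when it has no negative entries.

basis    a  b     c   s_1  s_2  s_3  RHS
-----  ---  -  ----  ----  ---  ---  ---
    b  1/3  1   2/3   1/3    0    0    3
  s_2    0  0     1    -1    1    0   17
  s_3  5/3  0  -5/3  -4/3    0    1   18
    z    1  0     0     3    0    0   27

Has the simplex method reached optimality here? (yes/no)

yes

Every z-row coefficient is ≥ 0, so the tableau is optimal.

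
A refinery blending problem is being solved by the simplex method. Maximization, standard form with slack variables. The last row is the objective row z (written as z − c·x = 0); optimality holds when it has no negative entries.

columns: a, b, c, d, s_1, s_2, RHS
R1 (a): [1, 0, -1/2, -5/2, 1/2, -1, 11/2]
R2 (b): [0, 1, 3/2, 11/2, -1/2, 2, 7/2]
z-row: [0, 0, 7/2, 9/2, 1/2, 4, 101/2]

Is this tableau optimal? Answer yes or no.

Every z-row coefficient is ≥ 0, so the tableau is optimal.

yes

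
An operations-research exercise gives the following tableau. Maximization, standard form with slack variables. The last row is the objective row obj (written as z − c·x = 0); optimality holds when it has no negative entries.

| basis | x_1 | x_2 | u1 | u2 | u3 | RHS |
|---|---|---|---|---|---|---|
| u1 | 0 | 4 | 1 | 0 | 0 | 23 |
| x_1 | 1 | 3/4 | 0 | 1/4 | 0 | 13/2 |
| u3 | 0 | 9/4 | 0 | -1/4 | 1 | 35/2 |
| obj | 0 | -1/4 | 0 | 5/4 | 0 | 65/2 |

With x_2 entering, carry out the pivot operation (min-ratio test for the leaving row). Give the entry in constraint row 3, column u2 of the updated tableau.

-1/4

Ratio test on column x_2 — row 1: 23/4 = 23/4; row 2: (13/2)/(3/4) = 26/3; row 3: (35/2)/(9/4) = 70/9. Minimum is 23/4 at row 1 (u1 leaves); pivot element 4.
Divide row 1 by 4; eliminate column x_2 from the other rows.
Row 3 update in column u2: -1/4 − (9/4)·0 = -1/4.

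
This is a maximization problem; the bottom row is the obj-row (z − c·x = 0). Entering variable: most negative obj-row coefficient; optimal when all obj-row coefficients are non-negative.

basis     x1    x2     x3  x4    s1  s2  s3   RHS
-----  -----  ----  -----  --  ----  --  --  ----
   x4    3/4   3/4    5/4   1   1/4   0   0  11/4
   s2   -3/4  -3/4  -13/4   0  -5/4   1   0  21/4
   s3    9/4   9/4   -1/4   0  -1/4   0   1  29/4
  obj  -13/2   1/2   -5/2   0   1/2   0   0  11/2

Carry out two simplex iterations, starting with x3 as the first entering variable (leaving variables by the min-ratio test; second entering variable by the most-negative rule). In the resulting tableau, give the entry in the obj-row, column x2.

7

Ratio test on column x3 — row 1: (11/4)/(5/4) = 11/5; row 2: entry -13/4 ≤ 0; row 3: entry -1/4 ≤ 0. Minimum is 11/5 at row 1 (x4 leaves); pivot element 5/4.
Divide row 1 by 5/4; eliminate column x3 from the other rows.
Second iteration: most negative obj-row entry is -5 in column x1, so x1 enters.
Ratio test on column x1 — row 1: (11/5)/(3/5) = 11/3; row 2: (62/5)/(6/5) = 31/3; row 3: (39/5)/(12/5) = 13/4. Minimum is 13/4 at row 3 (s3 leaves); pivot element 12/5.
Divide row 3 by 12/5; eliminate column x1 from the other rows.
After both pivots, the entry at the obj-row, column x2 is 7.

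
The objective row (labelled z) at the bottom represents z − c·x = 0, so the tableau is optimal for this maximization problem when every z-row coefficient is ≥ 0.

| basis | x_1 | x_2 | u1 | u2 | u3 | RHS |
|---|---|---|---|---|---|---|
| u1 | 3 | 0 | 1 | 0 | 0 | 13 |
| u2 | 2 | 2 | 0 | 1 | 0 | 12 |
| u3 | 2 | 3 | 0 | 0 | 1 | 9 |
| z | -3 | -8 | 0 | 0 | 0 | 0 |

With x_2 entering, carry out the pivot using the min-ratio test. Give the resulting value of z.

24

Ratio test on column x_2 — row 1: entry 0 ≤ 0; row 2: 12/2 = 6; row 3: 9/3 = 3. Minimum is 3 at row 3 (u3 leaves); pivot element 3.
Pivot on row 3; the z-row RHS becomes 0 − (-8)·3 = 24.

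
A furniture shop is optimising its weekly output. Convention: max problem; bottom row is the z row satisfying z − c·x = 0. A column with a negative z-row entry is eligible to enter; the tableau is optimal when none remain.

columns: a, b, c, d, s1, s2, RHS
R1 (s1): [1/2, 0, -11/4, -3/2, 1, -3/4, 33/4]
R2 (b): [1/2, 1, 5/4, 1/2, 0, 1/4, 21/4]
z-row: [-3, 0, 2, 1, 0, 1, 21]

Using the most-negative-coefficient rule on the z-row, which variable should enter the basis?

a

Negative z-row entries: a: -3.
The most negative is -3 in column a, so a enters.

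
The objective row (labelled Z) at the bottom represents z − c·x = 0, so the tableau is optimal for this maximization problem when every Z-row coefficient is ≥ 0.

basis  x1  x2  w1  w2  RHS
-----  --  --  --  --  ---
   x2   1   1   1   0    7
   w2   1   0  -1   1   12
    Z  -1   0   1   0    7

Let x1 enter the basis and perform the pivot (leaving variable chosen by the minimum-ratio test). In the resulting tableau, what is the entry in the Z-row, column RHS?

Ratio test on column x1 — row 1: 7/1 = 7; row 2: 12/1 = 12. Minimum is 7 at row 1 (x2 leaves); pivot element 1.
Divide row 1 by 1; eliminate column x1 from the other rows.
Z-row update in column RHS: 7 − (-1)·7 = 14.

14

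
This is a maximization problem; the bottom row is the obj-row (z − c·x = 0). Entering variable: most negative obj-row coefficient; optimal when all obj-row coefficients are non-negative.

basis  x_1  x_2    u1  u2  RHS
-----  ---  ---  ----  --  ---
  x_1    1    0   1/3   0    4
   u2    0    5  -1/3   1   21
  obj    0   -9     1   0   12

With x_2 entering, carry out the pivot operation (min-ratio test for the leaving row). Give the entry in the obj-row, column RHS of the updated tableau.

249/5

Ratio test on column x_2 — row 1: entry 0 ≤ 0; row 2: 21/5 = 21/5. Minimum is 21/5 at row 2 (u2 leaves); pivot element 5.
Divide row 2 by 5; eliminate column x_2 from the other rows.
obj-row update in column RHS: 12 − (-9)·(21/5) = 249/5.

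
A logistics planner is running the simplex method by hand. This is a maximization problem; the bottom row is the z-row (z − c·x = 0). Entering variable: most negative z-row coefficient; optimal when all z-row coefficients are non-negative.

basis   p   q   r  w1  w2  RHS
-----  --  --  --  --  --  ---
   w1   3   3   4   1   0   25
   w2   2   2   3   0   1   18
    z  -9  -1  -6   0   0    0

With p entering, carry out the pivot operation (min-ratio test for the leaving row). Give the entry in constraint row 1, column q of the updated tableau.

1

Ratio test on column p — row 1: 25/3 = 25/3; row 2: 18/2 = 9. Minimum is 25/3 at row 1 (w1 leaves); pivot element 3.
Divide row 1 by 3; eliminate column p from the other rows.
In the new row 1, the q entry is the old entry divided by the pivot: 3/3 = 1.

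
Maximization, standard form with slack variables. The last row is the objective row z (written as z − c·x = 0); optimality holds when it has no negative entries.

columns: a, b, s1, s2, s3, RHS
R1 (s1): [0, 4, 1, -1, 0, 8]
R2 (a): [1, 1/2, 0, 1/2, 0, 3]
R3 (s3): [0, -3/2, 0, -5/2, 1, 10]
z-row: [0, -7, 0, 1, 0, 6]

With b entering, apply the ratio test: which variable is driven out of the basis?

s1

Column b entries and ratios — s1: 8/4 = 2; a: 3/(1/2) = 6; s3: -3/2 ≤ 0, skip.
Smallest ratio is 2 in the row of s1, so s1 leaves.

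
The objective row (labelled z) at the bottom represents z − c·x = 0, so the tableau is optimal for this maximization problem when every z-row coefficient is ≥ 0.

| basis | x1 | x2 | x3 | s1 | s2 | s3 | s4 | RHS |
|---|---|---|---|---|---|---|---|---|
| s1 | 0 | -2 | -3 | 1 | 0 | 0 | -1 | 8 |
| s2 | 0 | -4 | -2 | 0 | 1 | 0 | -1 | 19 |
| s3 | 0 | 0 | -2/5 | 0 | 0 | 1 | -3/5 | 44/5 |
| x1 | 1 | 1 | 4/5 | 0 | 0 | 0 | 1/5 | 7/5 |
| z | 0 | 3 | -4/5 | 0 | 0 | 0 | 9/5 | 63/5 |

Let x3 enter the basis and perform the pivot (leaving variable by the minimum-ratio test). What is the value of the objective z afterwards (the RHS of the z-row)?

Ratio test on column x3 — row 1: entry -3 ≤ 0; row 2: entry -2 ≤ 0; row 3: entry -2/5 ≤ 0; row 4: (7/5)/(4/5) = 7/4. Minimum is 7/4 at row 4 (x1 leaves); pivot element 4/5.
Pivot on row 4; the z-row RHS becomes 63/5 − (-4/5)·(7/4) = 14.

14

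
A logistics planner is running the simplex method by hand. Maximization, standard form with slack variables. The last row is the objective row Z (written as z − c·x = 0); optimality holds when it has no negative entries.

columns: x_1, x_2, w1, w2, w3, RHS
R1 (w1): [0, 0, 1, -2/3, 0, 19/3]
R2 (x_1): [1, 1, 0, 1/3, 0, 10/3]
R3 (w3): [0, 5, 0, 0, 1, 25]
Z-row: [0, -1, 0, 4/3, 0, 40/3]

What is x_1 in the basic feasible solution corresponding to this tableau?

10/3

x_1 is basic (row 2); its value is the RHS of that row, 10/3.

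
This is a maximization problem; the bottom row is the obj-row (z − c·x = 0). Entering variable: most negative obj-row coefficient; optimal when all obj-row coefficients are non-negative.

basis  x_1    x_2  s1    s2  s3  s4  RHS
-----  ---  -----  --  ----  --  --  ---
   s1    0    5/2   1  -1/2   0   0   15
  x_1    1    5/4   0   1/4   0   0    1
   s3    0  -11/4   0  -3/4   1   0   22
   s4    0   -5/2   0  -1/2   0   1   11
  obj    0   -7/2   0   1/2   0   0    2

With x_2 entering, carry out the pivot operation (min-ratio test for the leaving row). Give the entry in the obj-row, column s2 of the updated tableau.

6/5

Ratio test on column x_2 — row 1: 15/(5/2) = 6; row 2: 1/(5/4) = 4/5; row 3: entry -11/4 ≤ 0; row 4: entry -5/2 ≤ 0. Minimum is 4/5 at row 2 (x_1 leaves); pivot element 5/4.
Divide row 2 by 5/4; eliminate column x_2 from the other rows.
obj-row update in column s2: 1/2 − (-7/2)·(1/5) = 6/5.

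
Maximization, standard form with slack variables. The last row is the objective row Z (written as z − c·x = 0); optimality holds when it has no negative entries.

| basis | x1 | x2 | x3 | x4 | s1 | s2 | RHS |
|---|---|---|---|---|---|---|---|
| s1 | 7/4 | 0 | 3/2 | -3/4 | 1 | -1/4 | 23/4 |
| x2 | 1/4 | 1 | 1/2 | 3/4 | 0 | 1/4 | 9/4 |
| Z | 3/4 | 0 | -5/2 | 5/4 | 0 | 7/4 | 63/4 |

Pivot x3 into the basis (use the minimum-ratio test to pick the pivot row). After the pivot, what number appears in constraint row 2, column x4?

1

Ratio test on column x3 — row 1: (23/4)/(3/2) = 23/6; row 2: (9/4)/(1/2) = 9/2. Minimum is 23/6 at row 1 (s1 leaves); pivot element 3/2.
Divide row 1 by 3/2; eliminate column x3 from the other rows.
Row 2 update in column x4: 3/4 − (1/2)·(-1/2) = 1.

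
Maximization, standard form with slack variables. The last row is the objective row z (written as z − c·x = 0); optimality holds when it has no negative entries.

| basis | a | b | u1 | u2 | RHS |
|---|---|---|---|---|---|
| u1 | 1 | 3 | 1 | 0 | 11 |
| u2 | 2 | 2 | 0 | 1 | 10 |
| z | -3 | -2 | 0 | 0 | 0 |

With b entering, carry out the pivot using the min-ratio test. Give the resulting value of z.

Ratio test on column b — row 1: 11/3 = 11/3; row 2: 10/2 = 5. Minimum is 11/3 at row 1 (u1 leaves); pivot element 3.
Pivot on row 1; the z-row RHS becomes 0 − (-2)·(11/3) = 22/3.

22/3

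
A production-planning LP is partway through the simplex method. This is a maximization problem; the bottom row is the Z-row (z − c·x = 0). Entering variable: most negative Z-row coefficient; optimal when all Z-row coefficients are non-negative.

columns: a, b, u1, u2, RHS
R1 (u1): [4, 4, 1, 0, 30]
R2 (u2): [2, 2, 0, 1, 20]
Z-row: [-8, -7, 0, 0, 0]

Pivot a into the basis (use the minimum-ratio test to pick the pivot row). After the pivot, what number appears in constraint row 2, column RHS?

5

Ratio test on column a — row 1: 30/4 = 15/2; row 2: 20/2 = 10. Minimum is 15/2 at row 1 (u1 leaves); pivot element 4.
Divide row 1 by 4; eliminate column a from the other rows.
Row 2 update in column RHS: 20 − 2·(15/2) = 5.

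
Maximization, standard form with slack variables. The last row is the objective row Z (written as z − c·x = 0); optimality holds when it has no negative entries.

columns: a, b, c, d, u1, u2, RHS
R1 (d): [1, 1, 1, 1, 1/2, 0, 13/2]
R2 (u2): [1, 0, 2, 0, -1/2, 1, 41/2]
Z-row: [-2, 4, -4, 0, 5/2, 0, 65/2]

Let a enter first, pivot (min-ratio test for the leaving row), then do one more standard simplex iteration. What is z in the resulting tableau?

117/2

Ratio test on column a — row 1: (13/2)/1 = 13/2; row 2: (41/2)/1 = 41/2. Minimum is 13/2 at row 1 (d leaves); pivot element 1.
Pivot on row 1; the Z-row RHS becomes 65/2 − (-2)·(13/2) = 91/2.
Next entering variable (most negative Z-row entry -2): c.
Ratio test on column c — row 1: (13/2)/1 = 13/2; row 2: 14/1 = 14. Minimum is 13/2 at row 1 (a leaves); pivot element 1.
After the second pivot the Z-row RHS is 91/2 − (-2)·(13/2) = 117/2.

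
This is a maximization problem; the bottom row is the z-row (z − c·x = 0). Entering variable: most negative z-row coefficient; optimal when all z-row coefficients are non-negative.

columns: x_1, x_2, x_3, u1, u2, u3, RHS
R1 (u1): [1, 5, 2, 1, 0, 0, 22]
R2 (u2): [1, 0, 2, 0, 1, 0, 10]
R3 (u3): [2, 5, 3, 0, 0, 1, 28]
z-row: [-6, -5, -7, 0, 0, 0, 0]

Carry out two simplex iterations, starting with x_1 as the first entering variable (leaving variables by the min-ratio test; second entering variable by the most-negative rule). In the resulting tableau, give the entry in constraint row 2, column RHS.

10

Ratio test on column x_1 — row 1: 22/1 = 22; row 2: 10/1 = 10; row 3: 28/2 = 14. Minimum is 10 at row 2 (u2 leaves); pivot element 1.
Divide row 2 by 1; eliminate column x_1 from the other rows.
Second iteration: most negative z-row entry is -5 in column x_2, so x_2 enters.
Ratio test on column x_2 — row 1: 12/5 = 12/5; row 2: entry 0 ≤ 0; row 3: 8/5 = 8/5. Minimum is 8/5 at row 3 (u3 leaves); pivot element 5.
Divide row 3 by 5; eliminate column x_2 from the other rows.
After both pivots, the entry at constraint row 2, column RHS is 10.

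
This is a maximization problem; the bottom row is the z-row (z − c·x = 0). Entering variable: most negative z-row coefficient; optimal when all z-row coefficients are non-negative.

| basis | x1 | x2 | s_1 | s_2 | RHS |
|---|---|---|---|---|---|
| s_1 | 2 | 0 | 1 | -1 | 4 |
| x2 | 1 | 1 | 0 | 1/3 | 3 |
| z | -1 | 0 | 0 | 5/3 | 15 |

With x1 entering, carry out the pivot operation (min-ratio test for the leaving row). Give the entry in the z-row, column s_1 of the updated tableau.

Ratio test on column x1 — row 1: 4/2 = 2; row 2: 3/1 = 3. Minimum is 2 at row 1 (s_1 leaves); pivot element 2.
Divide row 1 by 2; eliminate column x1 from the other rows.
z-row update in column s_1: 0 − (-1)·(1/2) = 1/2.

1/2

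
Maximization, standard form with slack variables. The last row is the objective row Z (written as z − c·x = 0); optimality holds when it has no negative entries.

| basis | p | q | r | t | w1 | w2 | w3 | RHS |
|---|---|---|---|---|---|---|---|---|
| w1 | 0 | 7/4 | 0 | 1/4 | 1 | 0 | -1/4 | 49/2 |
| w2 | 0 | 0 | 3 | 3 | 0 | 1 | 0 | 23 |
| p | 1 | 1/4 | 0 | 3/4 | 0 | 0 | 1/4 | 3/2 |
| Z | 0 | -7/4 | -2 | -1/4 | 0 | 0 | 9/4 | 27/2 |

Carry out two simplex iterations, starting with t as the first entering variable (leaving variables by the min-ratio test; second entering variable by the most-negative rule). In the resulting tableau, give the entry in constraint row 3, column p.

4/3

Ratio test on column t — row 1: (49/2)/(1/4) = 98; row 2: 23/3 = 23/3; row 3: (3/2)/(3/4) = 2. Minimum is 2 at row 3 (p leaves); pivot element 3/4.
Divide row 3 by 3/4; eliminate column t from the other rows.
Second iteration: most negative Z-row entry is -2 in column r, so r enters.
Ratio test on column r — row 1: entry 0 ≤ 0; row 2: 17/3 = 17/3; row 3: entry 0 ≤ 0. Minimum is 17/3 at row 2 (w2 leaves); pivot element 3.
Divide row 2 by 3; eliminate column r from the other rows.
After both pivots, the entry at constraint row 3, column p is 4/3.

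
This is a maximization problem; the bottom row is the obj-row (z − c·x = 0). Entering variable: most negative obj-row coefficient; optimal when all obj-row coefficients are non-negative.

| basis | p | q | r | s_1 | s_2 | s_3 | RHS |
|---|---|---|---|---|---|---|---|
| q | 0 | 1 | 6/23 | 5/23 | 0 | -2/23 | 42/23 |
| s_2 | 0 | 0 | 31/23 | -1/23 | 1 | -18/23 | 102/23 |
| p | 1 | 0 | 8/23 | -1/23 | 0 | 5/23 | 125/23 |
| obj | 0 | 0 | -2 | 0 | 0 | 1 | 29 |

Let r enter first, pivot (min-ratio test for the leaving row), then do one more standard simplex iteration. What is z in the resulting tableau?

484/13

Ratio test on column r — row 1: (42/23)/(6/23) = 7; row 2: (102/23)/(31/23) = 102/31; row 3: (125/23)/(8/23) = 125/8. Minimum is 102/31 at row 2 (s_2 leaves); pivot element 31/23.
Pivot on row 2; the obj-row RHS becomes 29 − (-2)·(102/31) = 1103/31.
Next entering variable (most negative obj-row entry -5/31): s_3.
Ratio test on column s_3 — row 1: (30/31)/(2/31) = 15; row 2: entry -18/31 ≤ 0; row 3: (133/31)/(13/31) = 133/13. Minimum is 133/13 at row 3 (p leaves); pivot element 13/31.
After the second pivot the obj-row RHS is 1103/31 − (-5/31)·(133/13) = 484/13.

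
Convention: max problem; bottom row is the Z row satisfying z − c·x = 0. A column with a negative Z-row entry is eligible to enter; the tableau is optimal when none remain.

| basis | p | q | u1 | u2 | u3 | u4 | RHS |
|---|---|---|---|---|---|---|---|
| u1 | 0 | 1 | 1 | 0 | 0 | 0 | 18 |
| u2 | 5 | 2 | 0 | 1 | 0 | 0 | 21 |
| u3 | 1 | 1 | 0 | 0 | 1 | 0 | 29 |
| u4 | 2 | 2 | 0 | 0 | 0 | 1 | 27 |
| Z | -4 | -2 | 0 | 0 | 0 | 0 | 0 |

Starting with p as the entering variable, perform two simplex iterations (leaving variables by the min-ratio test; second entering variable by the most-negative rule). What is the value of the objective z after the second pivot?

Ratio test on column p — row 1: entry 0 ≤ 0; row 2: 21/5 = 21/5; row 3: 29/1 = 29; row 4: 27/2 = 27/2. Minimum is 21/5 at row 2 (u2 leaves); pivot element 5.
Pivot on row 2; the Z-row RHS becomes 0 − (-4)·(21/5) = 84/5.
Next entering variable (most negative Z-row entry -2/5): q.
Ratio test on column q — row 1: 18/1 = 18; row 2: (21/5)/(2/5) = 21/2; row 3: (124/5)/(3/5) = 124/3; row 4: (93/5)/(6/5) = 31/2. Minimum is 21/2 at row 2 (p leaves); pivot element 2/5.
After the second pivot the Z-row RHS is 84/5 − (-2/5)·(21/2) = 21.

21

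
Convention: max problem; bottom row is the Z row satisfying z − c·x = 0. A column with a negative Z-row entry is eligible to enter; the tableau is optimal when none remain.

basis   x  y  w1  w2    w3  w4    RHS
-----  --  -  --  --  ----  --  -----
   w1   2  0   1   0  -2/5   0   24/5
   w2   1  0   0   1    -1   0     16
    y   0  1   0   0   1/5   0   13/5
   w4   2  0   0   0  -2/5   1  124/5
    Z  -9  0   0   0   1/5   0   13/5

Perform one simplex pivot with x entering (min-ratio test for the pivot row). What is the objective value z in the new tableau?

121/5

Ratio test on column x — row 1: (24/5)/2 = 12/5; row 2: 16/1 = 16; row 3: entry 0 ≤ 0; row 4: (124/5)/2 = 62/5. Minimum is 12/5 at row 1 (w1 leaves); pivot element 2.
Pivot on row 1; the Z-row RHS becomes 13/5 − (-9)·(12/5) = 121/5.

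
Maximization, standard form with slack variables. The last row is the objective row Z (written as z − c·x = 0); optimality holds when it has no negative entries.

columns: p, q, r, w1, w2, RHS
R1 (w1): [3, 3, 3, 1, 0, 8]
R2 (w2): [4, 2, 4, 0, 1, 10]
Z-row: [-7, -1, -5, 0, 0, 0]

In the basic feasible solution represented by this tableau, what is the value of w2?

10

w2 is basic (row 2); its value is the RHS of that row, 10.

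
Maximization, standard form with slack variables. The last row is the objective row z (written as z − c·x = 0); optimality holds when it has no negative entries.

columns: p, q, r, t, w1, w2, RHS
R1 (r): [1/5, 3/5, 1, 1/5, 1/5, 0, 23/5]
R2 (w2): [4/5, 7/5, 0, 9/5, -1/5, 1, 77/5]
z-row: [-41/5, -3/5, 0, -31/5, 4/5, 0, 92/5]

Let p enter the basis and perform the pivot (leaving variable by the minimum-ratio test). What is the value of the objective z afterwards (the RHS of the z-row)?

705/4

Ratio test on column p — row 1: (23/5)/(1/5) = 23; row 2: (77/5)/(4/5) = 77/4. Minimum is 77/4 at row 2 (w2 leaves); pivot element 4/5.
Pivot on row 2; the z-row RHS becomes 92/5 − (-41/5)·(77/4) = 705/4.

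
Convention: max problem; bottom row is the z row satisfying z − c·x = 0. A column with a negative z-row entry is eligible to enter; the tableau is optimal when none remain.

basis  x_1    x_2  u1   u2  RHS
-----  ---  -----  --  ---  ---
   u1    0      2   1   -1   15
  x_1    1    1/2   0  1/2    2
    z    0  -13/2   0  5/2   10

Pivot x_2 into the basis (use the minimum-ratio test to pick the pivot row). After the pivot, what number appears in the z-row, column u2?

Ratio test on column x_2 — row 1: 15/2 = 15/2; row 2: 2/(1/2) = 4. Minimum is 4 at row 2 (x_1 leaves); pivot element 1/2.
Divide row 2 by 1/2; eliminate column x_2 from the other rows.
z-row update in column u2: 5/2 − (-13/2)·1 = 9.

9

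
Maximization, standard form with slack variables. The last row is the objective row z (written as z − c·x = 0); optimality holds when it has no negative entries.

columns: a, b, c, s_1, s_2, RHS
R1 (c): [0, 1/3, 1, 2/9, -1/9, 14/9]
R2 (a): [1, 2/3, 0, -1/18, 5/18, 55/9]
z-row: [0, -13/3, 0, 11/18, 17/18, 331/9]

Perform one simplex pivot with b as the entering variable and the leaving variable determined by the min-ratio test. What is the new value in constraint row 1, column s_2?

Ratio test on column b — row 1: (14/9)/(1/3) = 14/3; row 2: (55/9)/(2/3) = 55/6. Minimum is 14/3 at row 1 (c leaves); pivot element 1/3.
Divide row 1 by 1/3; eliminate column b from the other rows.
In the new row 1, the s_2 entry is the old entry divided by the pivot: (-1/9)/(1/3) = -1/3.

-1/3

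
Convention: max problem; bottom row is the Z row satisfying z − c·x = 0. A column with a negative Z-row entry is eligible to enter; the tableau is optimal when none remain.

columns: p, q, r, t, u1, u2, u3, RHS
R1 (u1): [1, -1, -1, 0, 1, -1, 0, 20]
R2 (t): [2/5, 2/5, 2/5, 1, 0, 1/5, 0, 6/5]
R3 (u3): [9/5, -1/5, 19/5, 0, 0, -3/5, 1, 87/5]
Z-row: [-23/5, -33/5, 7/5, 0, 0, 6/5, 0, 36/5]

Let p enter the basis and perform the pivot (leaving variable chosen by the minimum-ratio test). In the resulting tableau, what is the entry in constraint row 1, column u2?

Ratio test on column p — row 1: 20/1 = 20; row 2: (6/5)/(2/5) = 3; row 3: (87/5)/(9/5) = 29/3. Minimum is 3 at row 2 (t leaves); pivot element 2/5.
Divide row 2 by 2/5; eliminate column p from the other rows.
Row 1 update in column u2: -1 − 1·(1/2) = -3/2.

-3/2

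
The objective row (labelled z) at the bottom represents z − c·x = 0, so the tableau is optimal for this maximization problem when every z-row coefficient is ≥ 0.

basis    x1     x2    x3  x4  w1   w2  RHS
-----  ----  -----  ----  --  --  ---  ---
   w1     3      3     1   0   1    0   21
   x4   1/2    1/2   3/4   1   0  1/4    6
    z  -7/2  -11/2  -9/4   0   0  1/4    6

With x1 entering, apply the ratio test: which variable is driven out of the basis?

w1

Column x1 entries and ratios — w1: 21/3 = 7; x4: 6/(1/2) = 12.
Smallest ratio is 7 in the row of w1, so w1 leaves.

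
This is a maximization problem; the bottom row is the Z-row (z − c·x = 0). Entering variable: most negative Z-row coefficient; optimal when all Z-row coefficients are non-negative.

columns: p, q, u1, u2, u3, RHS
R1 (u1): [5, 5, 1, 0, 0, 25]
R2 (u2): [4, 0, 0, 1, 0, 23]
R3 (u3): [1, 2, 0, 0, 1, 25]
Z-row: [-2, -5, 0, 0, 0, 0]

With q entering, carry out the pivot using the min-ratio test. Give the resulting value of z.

Ratio test on column q — row 1: 25/5 = 5; row 2: entry 0 ≤ 0; row 3: 25/2 = 25/2. Minimum is 5 at row 1 (u1 leaves); pivot element 5.
Pivot on row 1; the Z-row RHS becomes 0 − (-5)·5 = 25.

25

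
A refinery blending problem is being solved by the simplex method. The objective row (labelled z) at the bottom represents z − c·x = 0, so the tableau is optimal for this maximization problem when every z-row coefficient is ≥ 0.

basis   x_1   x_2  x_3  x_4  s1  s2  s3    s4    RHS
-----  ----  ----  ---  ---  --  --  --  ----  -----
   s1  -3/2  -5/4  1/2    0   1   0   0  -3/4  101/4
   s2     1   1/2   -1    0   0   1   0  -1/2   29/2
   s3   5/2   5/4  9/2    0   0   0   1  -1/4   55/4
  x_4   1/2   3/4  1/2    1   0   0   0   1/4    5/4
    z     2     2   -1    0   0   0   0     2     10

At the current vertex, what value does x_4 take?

5/4

x_4 is basic (row 4); its value is the RHS of that row, 5/4.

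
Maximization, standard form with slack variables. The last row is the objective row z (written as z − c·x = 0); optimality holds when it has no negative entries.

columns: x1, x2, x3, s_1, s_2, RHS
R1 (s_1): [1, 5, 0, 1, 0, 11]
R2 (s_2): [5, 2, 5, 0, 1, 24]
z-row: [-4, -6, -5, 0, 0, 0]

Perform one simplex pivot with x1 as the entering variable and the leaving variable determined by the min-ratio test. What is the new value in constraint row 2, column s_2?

Ratio test on column x1 — row 1: 11/1 = 11; row 2: 24/5 = 24/5. Minimum is 24/5 at row 2 (s_2 leaves); pivot element 5.
Divide row 2 by 5; eliminate column x1 from the other rows.
In the new row 2, the s_2 entry is the old entry divided by the pivot: 1/5 = 1/5.

1/5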